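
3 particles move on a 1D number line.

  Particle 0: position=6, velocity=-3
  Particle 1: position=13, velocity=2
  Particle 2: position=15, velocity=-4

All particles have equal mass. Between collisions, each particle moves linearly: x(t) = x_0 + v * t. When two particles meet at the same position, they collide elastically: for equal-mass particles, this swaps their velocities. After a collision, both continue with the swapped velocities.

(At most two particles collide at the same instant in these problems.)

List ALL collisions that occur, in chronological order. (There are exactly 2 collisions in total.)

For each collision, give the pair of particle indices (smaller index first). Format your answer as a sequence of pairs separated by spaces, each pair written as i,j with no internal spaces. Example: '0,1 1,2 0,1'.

Answer: 1,2 0,1

Derivation:
Collision at t=1/3: particles 1 and 2 swap velocities; positions: p0=5 p1=41/3 p2=41/3; velocities now: v0=-3 v1=-4 v2=2
Collision at t=9: particles 0 and 1 swap velocities; positions: p0=-21 p1=-21 p2=31; velocities now: v0=-4 v1=-3 v2=2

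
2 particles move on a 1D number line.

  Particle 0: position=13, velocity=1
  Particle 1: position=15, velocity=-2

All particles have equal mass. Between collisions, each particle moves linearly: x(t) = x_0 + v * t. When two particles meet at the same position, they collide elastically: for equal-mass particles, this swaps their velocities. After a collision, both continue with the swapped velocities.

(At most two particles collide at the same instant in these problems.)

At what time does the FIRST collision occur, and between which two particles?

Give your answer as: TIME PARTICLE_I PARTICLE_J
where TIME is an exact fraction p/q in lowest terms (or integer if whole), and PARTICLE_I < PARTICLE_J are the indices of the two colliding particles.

Pair (0,1): pos 13,15 vel 1,-2 -> gap=2, closing at 3/unit, collide at t=2/3
Earliest collision: t=2/3 between 0 and 1

Answer: 2/3 0 1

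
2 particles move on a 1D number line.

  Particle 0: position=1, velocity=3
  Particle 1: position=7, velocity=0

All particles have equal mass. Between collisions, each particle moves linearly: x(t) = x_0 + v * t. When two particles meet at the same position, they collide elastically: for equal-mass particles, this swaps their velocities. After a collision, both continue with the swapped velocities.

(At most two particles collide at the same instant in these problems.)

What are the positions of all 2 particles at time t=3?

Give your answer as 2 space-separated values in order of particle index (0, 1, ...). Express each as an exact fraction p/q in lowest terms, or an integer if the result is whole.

Answer: 7 10

Derivation:
Collision at t=2: particles 0 and 1 swap velocities; positions: p0=7 p1=7; velocities now: v0=0 v1=3
Advance to t=3 (no further collisions before then); velocities: v0=0 v1=3; positions = 7 10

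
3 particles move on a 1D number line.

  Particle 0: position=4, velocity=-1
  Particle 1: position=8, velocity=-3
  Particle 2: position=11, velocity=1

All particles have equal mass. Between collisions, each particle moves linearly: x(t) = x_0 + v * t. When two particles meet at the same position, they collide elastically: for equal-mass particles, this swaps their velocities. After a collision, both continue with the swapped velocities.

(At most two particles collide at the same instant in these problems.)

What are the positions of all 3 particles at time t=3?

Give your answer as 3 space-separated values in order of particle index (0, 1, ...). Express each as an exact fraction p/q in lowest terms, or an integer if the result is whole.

Answer: -1 1 14

Derivation:
Collision at t=2: particles 0 and 1 swap velocities; positions: p0=2 p1=2 p2=13; velocities now: v0=-3 v1=-1 v2=1
Advance to t=3 (no further collisions before then); velocities: v0=-3 v1=-1 v2=1; positions = -1 1 14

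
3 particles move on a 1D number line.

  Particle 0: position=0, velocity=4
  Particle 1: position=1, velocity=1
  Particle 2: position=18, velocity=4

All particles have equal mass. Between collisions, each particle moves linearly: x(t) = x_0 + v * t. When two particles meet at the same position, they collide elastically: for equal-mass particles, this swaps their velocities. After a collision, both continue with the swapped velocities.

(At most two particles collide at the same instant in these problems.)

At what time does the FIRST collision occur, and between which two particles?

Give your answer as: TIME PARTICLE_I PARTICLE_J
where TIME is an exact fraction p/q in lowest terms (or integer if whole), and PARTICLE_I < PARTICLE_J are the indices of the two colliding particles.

Pair (0,1): pos 0,1 vel 4,1 -> gap=1, closing at 3/unit, collide at t=1/3
Pair (1,2): pos 1,18 vel 1,4 -> not approaching (rel speed -3 <= 0)
Earliest collision: t=1/3 between 0 and 1

Answer: 1/3 0 1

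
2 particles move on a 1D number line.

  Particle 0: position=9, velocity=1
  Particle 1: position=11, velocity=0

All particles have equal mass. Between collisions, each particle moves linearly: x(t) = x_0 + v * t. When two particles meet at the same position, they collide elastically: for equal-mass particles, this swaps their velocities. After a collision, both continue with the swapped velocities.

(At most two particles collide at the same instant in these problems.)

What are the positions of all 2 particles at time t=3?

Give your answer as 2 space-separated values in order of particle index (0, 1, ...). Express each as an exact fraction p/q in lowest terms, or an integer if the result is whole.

Collision at t=2: particles 0 and 1 swap velocities; positions: p0=11 p1=11; velocities now: v0=0 v1=1
Advance to t=3 (no further collisions before then); velocities: v0=0 v1=1; positions = 11 12

Answer: 11 12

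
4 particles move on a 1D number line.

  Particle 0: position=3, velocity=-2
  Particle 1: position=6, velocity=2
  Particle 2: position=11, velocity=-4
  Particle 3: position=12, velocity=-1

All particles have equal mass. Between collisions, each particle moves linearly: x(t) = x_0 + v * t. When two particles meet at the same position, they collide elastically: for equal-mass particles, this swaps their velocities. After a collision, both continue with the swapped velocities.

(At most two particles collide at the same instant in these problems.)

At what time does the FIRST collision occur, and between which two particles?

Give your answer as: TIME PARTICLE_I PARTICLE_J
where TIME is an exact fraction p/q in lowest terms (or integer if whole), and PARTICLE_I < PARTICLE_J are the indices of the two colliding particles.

Pair (0,1): pos 3,6 vel -2,2 -> not approaching (rel speed -4 <= 0)
Pair (1,2): pos 6,11 vel 2,-4 -> gap=5, closing at 6/unit, collide at t=5/6
Pair (2,3): pos 11,12 vel -4,-1 -> not approaching (rel speed -3 <= 0)
Earliest collision: t=5/6 between 1 and 2

Answer: 5/6 1 2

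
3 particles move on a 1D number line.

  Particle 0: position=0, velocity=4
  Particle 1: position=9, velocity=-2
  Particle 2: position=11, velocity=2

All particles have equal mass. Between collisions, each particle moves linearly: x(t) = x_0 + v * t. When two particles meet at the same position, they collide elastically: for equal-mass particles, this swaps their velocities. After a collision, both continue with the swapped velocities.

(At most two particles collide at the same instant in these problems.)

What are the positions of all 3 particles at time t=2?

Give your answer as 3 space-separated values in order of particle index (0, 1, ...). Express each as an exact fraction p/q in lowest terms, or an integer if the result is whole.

Collision at t=3/2: particles 0 and 1 swap velocities; positions: p0=6 p1=6 p2=14; velocities now: v0=-2 v1=4 v2=2
Advance to t=2 (no further collisions before then); velocities: v0=-2 v1=4 v2=2; positions = 5 8 15

Answer: 5 8 15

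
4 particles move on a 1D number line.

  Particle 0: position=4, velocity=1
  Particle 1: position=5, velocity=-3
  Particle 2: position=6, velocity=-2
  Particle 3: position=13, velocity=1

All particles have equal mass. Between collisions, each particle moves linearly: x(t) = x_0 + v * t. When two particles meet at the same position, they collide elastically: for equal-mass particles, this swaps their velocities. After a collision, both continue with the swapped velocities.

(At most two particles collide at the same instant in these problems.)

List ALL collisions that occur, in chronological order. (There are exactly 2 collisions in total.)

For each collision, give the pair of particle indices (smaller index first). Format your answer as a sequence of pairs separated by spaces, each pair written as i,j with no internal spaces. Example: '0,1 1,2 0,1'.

Collision at t=1/4: particles 0 and 1 swap velocities; positions: p0=17/4 p1=17/4 p2=11/2 p3=53/4; velocities now: v0=-3 v1=1 v2=-2 v3=1
Collision at t=2/3: particles 1 and 2 swap velocities; positions: p0=3 p1=14/3 p2=14/3 p3=41/3; velocities now: v0=-3 v1=-2 v2=1 v3=1

Answer: 0,1 1,2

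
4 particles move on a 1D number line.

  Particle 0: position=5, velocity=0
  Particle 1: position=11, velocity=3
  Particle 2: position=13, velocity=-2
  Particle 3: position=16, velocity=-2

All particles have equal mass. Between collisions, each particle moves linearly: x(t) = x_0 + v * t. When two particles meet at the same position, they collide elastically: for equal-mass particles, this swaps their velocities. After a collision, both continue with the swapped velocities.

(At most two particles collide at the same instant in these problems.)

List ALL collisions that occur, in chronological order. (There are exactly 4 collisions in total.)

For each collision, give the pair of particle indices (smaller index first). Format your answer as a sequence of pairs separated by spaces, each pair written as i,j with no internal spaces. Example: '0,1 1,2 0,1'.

Answer: 1,2 2,3 0,1 1,2

Derivation:
Collision at t=2/5: particles 1 and 2 swap velocities; positions: p0=5 p1=61/5 p2=61/5 p3=76/5; velocities now: v0=0 v1=-2 v2=3 v3=-2
Collision at t=1: particles 2 and 3 swap velocities; positions: p0=5 p1=11 p2=14 p3=14; velocities now: v0=0 v1=-2 v2=-2 v3=3
Collision at t=4: particles 0 and 1 swap velocities; positions: p0=5 p1=5 p2=8 p3=23; velocities now: v0=-2 v1=0 v2=-2 v3=3
Collision at t=11/2: particles 1 and 2 swap velocities; positions: p0=2 p1=5 p2=5 p3=55/2; velocities now: v0=-2 v1=-2 v2=0 v3=3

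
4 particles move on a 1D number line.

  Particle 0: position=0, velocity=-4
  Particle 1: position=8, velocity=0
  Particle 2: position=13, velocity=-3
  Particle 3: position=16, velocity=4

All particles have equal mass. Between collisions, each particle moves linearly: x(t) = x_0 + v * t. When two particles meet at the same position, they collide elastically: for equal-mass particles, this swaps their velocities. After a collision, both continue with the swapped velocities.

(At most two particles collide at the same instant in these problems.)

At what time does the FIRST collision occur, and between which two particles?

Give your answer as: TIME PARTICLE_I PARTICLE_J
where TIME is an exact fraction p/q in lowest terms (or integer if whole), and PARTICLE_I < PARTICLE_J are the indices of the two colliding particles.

Answer: 5/3 1 2

Derivation:
Pair (0,1): pos 0,8 vel -4,0 -> not approaching (rel speed -4 <= 0)
Pair (1,2): pos 8,13 vel 0,-3 -> gap=5, closing at 3/unit, collide at t=5/3
Pair (2,3): pos 13,16 vel -3,4 -> not approaching (rel speed -7 <= 0)
Earliest collision: t=5/3 between 1 and 2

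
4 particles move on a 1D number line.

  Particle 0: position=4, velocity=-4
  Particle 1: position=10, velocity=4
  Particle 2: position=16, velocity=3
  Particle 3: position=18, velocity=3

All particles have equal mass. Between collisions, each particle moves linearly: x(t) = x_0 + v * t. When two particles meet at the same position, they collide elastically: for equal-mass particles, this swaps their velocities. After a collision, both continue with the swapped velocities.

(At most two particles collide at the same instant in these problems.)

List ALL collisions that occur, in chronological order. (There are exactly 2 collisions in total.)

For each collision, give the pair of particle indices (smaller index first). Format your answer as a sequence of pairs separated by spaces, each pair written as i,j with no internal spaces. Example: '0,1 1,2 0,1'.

Collision at t=6: particles 1 and 2 swap velocities; positions: p0=-20 p1=34 p2=34 p3=36; velocities now: v0=-4 v1=3 v2=4 v3=3
Collision at t=8: particles 2 and 3 swap velocities; positions: p0=-28 p1=40 p2=42 p3=42; velocities now: v0=-4 v1=3 v2=3 v3=4

Answer: 1,2 2,3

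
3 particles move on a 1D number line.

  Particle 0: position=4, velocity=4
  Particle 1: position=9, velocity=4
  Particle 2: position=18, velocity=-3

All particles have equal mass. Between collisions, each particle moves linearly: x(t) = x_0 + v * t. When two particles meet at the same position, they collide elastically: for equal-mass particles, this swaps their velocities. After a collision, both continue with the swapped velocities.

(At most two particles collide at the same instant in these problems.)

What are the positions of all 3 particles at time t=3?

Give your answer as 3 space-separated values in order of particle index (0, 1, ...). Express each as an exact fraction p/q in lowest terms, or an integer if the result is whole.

Collision at t=9/7: particles 1 and 2 swap velocities; positions: p0=64/7 p1=99/7 p2=99/7; velocities now: v0=4 v1=-3 v2=4
Collision at t=2: particles 0 and 1 swap velocities; positions: p0=12 p1=12 p2=17; velocities now: v0=-3 v1=4 v2=4
Advance to t=3 (no further collisions before then); velocities: v0=-3 v1=4 v2=4; positions = 9 16 21

Answer: 9 16 21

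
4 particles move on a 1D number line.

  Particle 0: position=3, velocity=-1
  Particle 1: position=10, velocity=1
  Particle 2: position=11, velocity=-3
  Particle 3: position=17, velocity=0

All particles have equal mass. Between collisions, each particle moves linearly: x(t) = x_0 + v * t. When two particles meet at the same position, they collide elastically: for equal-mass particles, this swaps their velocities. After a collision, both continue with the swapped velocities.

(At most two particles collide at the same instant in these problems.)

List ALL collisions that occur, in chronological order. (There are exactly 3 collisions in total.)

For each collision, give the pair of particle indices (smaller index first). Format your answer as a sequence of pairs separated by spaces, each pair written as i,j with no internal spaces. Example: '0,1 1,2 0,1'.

Answer: 1,2 0,1 2,3

Derivation:
Collision at t=1/4: particles 1 and 2 swap velocities; positions: p0=11/4 p1=41/4 p2=41/4 p3=17; velocities now: v0=-1 v1=-3 v2=1 v3=0
Collision at t=4: particles 0 and 1 swap velocities; positions: p0=-1 p1=-1 p2=14 p3=17; velocities now: v0=-3 v1=-1 v2=1 v3=0
Collision at t=7: particles 2 and 3 swap velocities; positions: p0=-10 p1=-4 p2=17 p3=17; velocities now: v0=-3 v1=-1 v2=0 v3=1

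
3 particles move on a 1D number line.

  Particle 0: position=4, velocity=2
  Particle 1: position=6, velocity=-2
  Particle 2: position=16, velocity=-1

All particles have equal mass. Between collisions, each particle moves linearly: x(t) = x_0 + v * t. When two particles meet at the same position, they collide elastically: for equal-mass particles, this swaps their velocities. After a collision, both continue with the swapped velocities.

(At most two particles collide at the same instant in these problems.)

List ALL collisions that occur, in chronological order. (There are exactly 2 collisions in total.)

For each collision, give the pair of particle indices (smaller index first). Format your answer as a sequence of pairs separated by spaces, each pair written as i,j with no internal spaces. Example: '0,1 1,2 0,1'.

Collision at t=1/2: particles 0 and 1 swap velocities; positions: p0=5 p1=5 p2=31/2; velocities now: v0=-2 v1=2 v2=-1
Collision at t=4: particles 1 and 2 swap velocities; positions: p0=-2 p1=12 p2=12; velocities now: v0=-2 v1=-1 v2=2

Answer: 0,1 1,2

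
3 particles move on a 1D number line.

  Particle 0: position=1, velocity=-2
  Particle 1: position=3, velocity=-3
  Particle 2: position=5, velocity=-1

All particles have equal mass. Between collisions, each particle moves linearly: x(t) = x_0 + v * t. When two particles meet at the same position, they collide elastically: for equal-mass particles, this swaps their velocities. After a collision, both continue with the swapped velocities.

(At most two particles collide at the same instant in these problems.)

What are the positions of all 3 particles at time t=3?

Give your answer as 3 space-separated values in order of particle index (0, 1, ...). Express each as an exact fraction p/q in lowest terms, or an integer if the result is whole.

Answer: -6 -5 2

Derivation:
Collision at t=2: particles 0 and 1 swap velocities; positions: p0=-3 p1=-3 p2=3; velocities now: v0=-3 v1=-2 v2=-1
Advance to t=3 (no further collisions before then); velocities: v0=-3 v1=-2 v2=-1; positions = -6 -5 2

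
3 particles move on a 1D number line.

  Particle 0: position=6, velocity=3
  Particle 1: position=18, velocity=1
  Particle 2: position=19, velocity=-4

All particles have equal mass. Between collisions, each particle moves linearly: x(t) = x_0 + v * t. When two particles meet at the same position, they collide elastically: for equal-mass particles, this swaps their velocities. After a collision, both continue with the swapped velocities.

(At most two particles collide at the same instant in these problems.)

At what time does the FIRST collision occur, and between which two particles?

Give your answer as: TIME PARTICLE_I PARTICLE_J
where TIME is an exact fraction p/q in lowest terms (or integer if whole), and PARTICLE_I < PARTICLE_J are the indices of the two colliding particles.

Pair (0,1): pos 6,18 vel 3,1 -> gap=12, closing at 2/unit, collide at t=6
Pair (1,2): pos 18,19 vel 1,-4 -> gap=1, closing at 5/unit, collide at t=1/5
Earliest collision: t=1/5 between 1 and 2

Answer: 1/5 1 2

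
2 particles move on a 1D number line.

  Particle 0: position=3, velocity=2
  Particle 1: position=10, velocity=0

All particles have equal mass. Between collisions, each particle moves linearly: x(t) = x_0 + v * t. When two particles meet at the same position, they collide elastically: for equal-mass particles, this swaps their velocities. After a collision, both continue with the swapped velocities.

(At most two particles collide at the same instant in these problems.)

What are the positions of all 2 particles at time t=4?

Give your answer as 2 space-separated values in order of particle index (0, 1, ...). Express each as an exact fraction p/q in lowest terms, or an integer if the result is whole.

Collision at t=7/2: particles 0 and 1 swap velocities; positions: p0=10 p1=10; velocities now: v0=0 v1=2
Advance to t=4 (no further collisions before then); velocities: v0=0 v1=2; positions = 10 11

Answer: 10 11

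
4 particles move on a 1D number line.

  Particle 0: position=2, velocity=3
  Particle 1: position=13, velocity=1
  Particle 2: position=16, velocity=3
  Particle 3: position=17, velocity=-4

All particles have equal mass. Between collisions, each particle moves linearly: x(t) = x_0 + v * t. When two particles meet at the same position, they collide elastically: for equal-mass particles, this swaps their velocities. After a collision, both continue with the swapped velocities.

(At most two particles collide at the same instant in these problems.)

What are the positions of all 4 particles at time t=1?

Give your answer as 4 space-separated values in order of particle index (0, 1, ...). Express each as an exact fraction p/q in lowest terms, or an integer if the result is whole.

Collision at t=1/7: particles 2 and 3 swap velocities; positions: p0=17/7 p1=92/7 p2=115/7 p3=115/7; velocities now: v0=3 v1=1 v2=-4 v3=3
Collision at t=4/5: particles 1 and 2 swap velocities; positions: p0=22/5 p1=69/5 p2=69/5 p3=92/5; velocities now: v0=3 v1=-4 v2=1 v3=3
Advance to t=1 (no further collisions before then); velocities: v0=3 v1=-4 v2=1 v3=3; positions = 5 13 14 19

Answer: 5 13 14 19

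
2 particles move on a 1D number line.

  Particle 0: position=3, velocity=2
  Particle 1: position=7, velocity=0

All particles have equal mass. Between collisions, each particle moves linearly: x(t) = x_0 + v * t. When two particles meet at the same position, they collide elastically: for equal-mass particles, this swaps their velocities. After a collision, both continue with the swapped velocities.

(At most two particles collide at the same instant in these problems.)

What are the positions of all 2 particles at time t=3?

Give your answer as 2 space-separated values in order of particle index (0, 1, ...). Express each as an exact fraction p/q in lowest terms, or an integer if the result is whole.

Answer: 7 9

Derivation:
Collision at t=2: particles 0 and 1 swap velocities; positions: p0=7 p1=7; velocities now: v0=0 v1=2
Advance to t=3 (no further collisions before then); velocities: v0=0 v1=2; positions = 7 9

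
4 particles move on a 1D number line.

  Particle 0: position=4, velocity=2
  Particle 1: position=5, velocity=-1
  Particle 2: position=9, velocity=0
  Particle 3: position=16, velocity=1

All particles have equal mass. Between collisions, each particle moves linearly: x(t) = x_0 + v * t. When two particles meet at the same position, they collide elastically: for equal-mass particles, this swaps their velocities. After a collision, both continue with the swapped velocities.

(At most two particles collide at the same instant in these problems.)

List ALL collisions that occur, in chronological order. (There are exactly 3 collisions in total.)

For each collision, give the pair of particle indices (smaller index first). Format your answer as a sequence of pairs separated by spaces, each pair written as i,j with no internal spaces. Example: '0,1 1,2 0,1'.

Collision at t=1/3: particles 0 and 1 swap velocities; positions: p0=14/3 p1=14/3 p2=9 p3=49/3; velocities now: v0=-1 v1=2 v2=0 v3=1
Collision at t=5/2: particles 1 and 2 swap velocities; positions: p0=5/2 p1=9 p2=9 p3=37/2; velocities now: v0=-1 v1=0 v2=2 v3=1
Collision at t=12: particles 2 and 3 swap velocities; positions: p0=-7 p1=9 p2=28 p3=28; velocities now: v0=-1 v1=0 v2=1 v3=2

Answer: 0,1 1,2 2,3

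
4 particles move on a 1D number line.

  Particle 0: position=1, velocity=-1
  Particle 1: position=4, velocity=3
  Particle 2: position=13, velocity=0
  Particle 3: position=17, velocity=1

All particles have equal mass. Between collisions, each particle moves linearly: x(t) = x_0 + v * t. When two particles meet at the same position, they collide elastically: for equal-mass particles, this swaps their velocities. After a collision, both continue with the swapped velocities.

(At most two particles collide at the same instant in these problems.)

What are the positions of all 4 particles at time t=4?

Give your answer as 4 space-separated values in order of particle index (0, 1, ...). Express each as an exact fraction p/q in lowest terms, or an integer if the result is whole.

Collision at t=3: particles 1 and 2 swap velocities; positions: p0=-2 p1=13 p2=13 p3=20; velocities now: v0=-1 v1=0 v2=3 v3=1
Advance to t=4 (no further collisions before then); velocities: v0=-1 v1=0 v2=3 v3=1; positions = -3 13 16 21

Answer: -3 13 16 21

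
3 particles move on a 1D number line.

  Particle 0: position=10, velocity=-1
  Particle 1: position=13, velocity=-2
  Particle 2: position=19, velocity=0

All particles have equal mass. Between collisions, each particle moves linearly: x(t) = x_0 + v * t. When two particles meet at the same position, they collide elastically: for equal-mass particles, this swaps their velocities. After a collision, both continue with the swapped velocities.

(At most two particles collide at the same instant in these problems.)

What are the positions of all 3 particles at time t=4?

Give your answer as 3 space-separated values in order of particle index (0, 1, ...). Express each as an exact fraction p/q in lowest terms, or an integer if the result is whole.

Collision at t=3: particles 0 and 1 swap velocities; positions: p0=7 p1=7 p2=19; velocities now: v0=-2 v1=-1 v2=0
Advance to t=4 (no further collisions before then); velocities: v0=-2 v1=-1 v2=0; positions = 5 6 19

Answer: 5 6 19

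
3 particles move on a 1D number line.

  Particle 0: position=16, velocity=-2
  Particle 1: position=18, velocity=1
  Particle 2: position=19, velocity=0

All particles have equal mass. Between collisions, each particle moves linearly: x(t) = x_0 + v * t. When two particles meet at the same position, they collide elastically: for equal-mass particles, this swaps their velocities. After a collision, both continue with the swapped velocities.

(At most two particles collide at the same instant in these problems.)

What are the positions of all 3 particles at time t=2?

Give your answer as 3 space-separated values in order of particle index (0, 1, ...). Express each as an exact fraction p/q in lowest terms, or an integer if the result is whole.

Answer: 12 19 20

Derivation:
Collision at t=1: particles 1 and 2 swap velocities; positions: p0=14 p1=19 p2=19; velocities now: v0=-2 v1=0 v2=1
Advance to t=2 (no further collisions before then); velocities: v0=-2 v1=0 v2=1; positions = 12 19 20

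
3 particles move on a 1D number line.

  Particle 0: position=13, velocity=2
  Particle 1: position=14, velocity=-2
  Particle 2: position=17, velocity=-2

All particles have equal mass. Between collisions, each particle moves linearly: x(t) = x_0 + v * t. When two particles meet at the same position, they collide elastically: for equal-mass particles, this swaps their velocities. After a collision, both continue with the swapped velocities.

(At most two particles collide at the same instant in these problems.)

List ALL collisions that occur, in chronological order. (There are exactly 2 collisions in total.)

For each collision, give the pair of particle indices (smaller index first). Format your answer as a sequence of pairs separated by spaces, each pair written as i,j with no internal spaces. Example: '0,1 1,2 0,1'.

Collision at t=1/4: particles 0 and 1 swap velocities; positions: p0=27/2 p1=27/2 p2=33/2; velocities now: v0=-2 v1=2 v2=-2
Collision at t=1: particles 1 and 2 swap velocities; positions: p0=12 p1=15 p2=15; velocities now: v0=-2 v1=-2 v2=2

Answer: 0,1 1,2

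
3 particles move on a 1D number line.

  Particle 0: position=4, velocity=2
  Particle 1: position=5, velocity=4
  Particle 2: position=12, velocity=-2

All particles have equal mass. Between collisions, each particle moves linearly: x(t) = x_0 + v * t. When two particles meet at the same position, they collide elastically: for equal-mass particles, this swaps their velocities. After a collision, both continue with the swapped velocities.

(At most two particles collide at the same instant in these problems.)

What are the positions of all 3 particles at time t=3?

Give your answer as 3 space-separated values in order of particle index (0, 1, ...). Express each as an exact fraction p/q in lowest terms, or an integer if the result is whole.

Collision at t=7/6: particles 1 and 2 swap velocities; positions: p0=19/3 p1=29/3 p2=29/3; velocities now: v0=2 v1=-2 v2=4
Collision at t=2: particles 0 and 1 swap velocities; positions: p0=8 p1=8 p2=13; velocities now: v0=-2 v1=2 v2=4
Advance to t=3 (no further collisions before then); velocities: v0=-2 v1=2 v2=4; positions = 6 10 17

Answer: 6 10 17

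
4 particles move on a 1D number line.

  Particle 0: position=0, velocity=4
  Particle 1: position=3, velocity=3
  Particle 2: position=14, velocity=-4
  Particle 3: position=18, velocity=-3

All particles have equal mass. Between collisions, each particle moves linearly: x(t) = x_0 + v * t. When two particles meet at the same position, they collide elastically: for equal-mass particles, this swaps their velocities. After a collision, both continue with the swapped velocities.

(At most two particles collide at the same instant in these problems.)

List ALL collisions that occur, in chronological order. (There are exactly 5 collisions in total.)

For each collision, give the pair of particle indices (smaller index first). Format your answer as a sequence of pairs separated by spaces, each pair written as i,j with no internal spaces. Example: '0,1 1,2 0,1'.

Collision at t=11/7: particles 1 and 2 swap velocities; positions: p0=44/7 p1=54/7 p2=54/7 p3=93/7; velocities now: v0=4 v1=-4 v2=3 v3=-3
Collision at t=7/4: particles 0 and 1 swap velocities; positions: p0=7 p1=7 p2=33/4 p3=51/4; velocities now: v0=-4 v1=4 v2=3 v3=-3
Collision at t=5/2: particles 2 and 3 swap velocities; positions: p0=4 p1=10 p2=21/2 p3=21/2; velocities now: v0=-4 v1=4 v2=-3 v3=3
Collision at t=18/7: particles 1 and 2 swap velocities; positions: p0=26/7 p1=72/7 p2=72/7 p3=75/7; velocities now: v0=-4 v1=-3 v2=4 v3=3
Collision at t=3: particles 2 and 3 swap velocities; positions: p0=2 p1=9 p2=12 p3=12; velocities now: v0=-4 v1=-3 v2=3 v3=4

Answer: 1,2 0,1 2,3 1,2 2,3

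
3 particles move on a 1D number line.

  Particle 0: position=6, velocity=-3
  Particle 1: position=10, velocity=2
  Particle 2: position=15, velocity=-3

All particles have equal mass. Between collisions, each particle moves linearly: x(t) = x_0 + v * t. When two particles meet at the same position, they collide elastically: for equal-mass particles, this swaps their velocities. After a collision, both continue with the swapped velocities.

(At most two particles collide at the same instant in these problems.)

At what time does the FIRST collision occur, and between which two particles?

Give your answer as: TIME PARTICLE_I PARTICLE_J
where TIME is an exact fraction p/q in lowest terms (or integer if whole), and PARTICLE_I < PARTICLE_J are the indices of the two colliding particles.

Pair (0,1): pos 6,10 vel -3,2 -> not approaching (rel speed -5 <= 0)
Pair (1,2): pos 10,15 vel 2,-3 -> gap=5, closing at 5/unit, collide at t=1
Earliest collision: t=1 between 1 and 2

Answer: 1 1 2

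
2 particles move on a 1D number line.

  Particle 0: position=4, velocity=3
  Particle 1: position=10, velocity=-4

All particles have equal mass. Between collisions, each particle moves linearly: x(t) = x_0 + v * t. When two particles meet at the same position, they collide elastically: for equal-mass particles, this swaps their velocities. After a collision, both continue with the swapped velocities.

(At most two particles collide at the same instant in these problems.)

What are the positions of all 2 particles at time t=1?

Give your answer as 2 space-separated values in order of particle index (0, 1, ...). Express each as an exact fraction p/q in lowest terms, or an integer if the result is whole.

Answer: 6 7

Derivation:
Collision at t=6/7: particles 0 and 1 swap velocities; positions: p0=46/7 p1=46/7; velocities now: v0=-4 v1=3
Advance to t=1 (no further collisions before then); velocities: v0=-4 v1=3; positions = 6 7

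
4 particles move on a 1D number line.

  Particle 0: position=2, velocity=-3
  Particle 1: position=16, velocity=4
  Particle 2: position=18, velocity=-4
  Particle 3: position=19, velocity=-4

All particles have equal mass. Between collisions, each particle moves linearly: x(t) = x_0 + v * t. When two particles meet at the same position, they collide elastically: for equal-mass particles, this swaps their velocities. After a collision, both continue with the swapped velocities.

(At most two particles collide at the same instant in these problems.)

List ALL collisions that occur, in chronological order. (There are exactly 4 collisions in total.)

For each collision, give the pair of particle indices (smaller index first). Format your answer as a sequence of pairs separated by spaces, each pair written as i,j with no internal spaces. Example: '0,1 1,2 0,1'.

Collision at t=1/4: particles 1 and 2 swap velocities; positions: p0=5/4 p1=17 p2=17 p3=18; velocities now: v0=-3 v1=-4 v2=4 v3=-4
Collision at t=3/8: particles 2 and 3 swap velocities; positions: p0=7/8 p1=33/2 p2=35/2 p3=35/2; velocities now: v0=-3 v1=-4 v2=-4 v3=4
Collision at t=16: particles 0 and 1 swap velocities; positions: p0=-46 p1=-46 p2=-45 p3=80; velocities now: v0=-4 v1=-3 v2=-4 v3=4
Collision at t=17: particles 1 and 2 swap velocities; positions: p0=-50 p1=-49 p2=-49 p3=84; velocities now: v0=-4 v1=-4 v2=-3 v3=4

Answer: 1,2 2,3 0,1 1,2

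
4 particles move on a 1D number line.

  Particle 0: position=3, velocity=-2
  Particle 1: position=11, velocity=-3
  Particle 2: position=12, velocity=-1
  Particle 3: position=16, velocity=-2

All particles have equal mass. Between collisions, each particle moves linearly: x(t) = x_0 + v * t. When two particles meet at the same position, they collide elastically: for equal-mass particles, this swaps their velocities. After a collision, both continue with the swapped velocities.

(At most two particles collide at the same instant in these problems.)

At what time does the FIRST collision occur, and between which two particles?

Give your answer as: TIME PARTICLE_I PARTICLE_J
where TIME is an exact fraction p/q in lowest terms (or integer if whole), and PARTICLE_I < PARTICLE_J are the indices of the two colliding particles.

Pair (0,1): pos 3,11 vel -2,-3 -> gap=8, closing at 1/unit, collide at t=8
Pair (1,2): pos 11,12 vel -3,-1 -> not approaching (rel speed -2 <= 0)
Pair (2,3): pos 12,16 vel -1,-2 -> gap=4, closing at 1/unit, collide at t=4
Earliest collision: t=4 between 2 and 3

Answer: 4 2 3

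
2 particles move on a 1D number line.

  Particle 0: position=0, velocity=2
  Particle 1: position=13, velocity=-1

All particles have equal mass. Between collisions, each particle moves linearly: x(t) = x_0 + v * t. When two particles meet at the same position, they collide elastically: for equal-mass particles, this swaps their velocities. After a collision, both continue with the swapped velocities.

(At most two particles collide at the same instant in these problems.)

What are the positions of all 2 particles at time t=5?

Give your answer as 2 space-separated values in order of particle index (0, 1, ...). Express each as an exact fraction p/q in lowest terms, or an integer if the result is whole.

Collision at t=13/3: particles 0 and 1 swap velocities; positions: p0=26/3 p1=26/3; velocities now: v0=-1 v1=2
Advance to t=5 (no further collisions before then); velocities: v0=-1 v1=2; positions = 8 10

Answer: 8 10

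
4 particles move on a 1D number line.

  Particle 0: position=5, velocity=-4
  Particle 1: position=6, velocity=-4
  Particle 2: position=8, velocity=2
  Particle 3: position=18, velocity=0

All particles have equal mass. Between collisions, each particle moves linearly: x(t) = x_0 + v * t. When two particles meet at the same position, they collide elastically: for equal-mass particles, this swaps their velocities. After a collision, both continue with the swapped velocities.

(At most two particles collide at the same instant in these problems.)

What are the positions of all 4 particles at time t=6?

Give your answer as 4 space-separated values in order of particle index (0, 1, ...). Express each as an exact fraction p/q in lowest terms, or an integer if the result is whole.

Collision at t=5: particles 2 and 3 swap velocities; positions: p0=-15 p1=-14 p2=18 p3=18; velocities now: v0=-4 v1=-4 v2=0 v3=2
Advance to t=6 (no further collisions before then); velocities: v0=-4 v1=-4 v2=0 v3=2; positions = -19 -18 18 20

Answer: -19 -18 18 20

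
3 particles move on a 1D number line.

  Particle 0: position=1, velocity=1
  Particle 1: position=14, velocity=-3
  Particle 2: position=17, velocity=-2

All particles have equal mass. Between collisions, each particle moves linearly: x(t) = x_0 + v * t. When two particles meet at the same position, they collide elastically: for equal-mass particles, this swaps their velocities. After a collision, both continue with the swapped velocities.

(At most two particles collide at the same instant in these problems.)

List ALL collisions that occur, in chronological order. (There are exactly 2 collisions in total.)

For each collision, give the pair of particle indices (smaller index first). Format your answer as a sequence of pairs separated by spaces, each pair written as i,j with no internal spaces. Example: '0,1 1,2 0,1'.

Collision at t=13/4: particles 0 and 1 swap velocities; positions: p0=17/4 p1=17/4 p2=21/2; velocities now: v0=-3 v1=1 v2=-2
Collision at t=16/3: particles 1 and 2 swap velocities; positions: p0=-2 p1=19/3 p2=19/3; velocities now: v0=-3 v1=-2 v2=1

Answer: 0,1 1,2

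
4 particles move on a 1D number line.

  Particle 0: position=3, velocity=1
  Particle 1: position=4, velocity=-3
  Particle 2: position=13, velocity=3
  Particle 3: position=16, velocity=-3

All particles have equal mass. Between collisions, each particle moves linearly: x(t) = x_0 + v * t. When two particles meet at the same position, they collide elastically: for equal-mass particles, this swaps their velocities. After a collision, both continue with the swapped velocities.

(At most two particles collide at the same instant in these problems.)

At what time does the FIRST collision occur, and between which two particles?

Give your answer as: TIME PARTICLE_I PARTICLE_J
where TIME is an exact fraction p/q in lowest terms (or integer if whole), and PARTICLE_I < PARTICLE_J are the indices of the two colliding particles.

Answer: 1/4 0 1

Derivation:
Pair (0,1): pos 3,4 vel 1,-3 -> gap=1, closing at 4/unit, collide at t=1/4
Pair (1,2): pos 4,13 vel -3,3 -> not approaching (rel speed -6 <= 0)
Pair (2,3): pos 13,16 vel 3,-3 -> gap=3, closing at 6/unit, collide at t=1/2
Earliest collision: t=1/4 between 0 and 1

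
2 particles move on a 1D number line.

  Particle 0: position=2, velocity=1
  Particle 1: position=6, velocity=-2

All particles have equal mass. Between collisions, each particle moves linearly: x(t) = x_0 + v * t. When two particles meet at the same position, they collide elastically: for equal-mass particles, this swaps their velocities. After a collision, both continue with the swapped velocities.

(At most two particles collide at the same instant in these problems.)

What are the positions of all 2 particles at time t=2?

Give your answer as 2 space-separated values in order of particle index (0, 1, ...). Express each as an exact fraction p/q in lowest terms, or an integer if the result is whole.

Answer: 2 4

Derivation:
Collision at t=4/3: particles 0 and 1 swap velocities; positions: p0=10/3 p1=10/3; velocities now: v0=-2 v1=1
Advance to t=2 (no further collisions before then); velocities: v0=-2 v1=1; positions = 2 4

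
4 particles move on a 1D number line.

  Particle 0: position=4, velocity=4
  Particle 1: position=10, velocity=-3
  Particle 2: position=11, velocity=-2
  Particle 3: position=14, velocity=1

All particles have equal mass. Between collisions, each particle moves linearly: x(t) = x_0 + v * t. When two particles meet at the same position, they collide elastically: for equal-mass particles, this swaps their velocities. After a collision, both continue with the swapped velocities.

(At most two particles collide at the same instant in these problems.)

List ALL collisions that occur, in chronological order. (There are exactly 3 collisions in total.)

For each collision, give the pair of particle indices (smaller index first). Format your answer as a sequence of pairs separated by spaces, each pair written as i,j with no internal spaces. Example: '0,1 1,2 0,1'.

Answer: 0,1 1,2 2,3

Derivation:
Collision at t=6/7: particles 0 and 1 swap velocities; positions: p0=52/7 p1=52/7 p2=65/7 p3=104/7; velocities now: v0=-3 v1=4 v2=-2 v3=1
Collision at t=7/6: particles 1 and 2 swap velocities; positions: p0=13/2 p1=26/3 p2=26/3 p3=91/6; velocities now: v0=-3 v1=-2 v2=4 v3=1
Collision at t=10/3: particles 2 and 3 swap velocities; positions: p0=0 p1=13/3 p2=52/3 p3=52/3; velocities now: v0=-3 v1=-2 v2=1 v3=4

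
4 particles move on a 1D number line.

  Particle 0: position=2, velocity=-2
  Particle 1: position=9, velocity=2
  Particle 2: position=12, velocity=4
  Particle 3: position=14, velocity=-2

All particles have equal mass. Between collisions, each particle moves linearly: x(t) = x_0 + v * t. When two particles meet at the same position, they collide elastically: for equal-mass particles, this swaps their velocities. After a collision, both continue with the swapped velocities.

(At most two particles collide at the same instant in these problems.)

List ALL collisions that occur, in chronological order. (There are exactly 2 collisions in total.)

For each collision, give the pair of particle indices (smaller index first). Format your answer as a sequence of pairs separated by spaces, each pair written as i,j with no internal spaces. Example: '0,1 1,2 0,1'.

Answer: 2,3 1,2

Derivation:
Collision at t=1/3: particles 2 and 3 swap velocities; positions: p0=4/3 p1=29/3 p2=40/3 p3=40/3; velocities now: v0=-2 v1=2 v2=-2 v3=4
Collision at t=5/4: particles 1 and 2 swap velocities; positions: p0=-1/2 p1=23/2 p2=23/2 p3=17; velocities now: v0=-2 v1=-2 v2=2 v3=4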